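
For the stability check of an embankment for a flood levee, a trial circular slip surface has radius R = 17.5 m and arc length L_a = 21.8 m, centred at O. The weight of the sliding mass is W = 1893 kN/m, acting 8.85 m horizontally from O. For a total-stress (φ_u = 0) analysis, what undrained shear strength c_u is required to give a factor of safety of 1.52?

c_u = 66.7 kPa

FS = c_u·L_a·R / (W·d), so c_u = FS·W·d / (L_a·R).
c_u = 1.52·1893·8.85 / (21.80·17.5) = 25464.6 / 381.50 = 66.75 kPa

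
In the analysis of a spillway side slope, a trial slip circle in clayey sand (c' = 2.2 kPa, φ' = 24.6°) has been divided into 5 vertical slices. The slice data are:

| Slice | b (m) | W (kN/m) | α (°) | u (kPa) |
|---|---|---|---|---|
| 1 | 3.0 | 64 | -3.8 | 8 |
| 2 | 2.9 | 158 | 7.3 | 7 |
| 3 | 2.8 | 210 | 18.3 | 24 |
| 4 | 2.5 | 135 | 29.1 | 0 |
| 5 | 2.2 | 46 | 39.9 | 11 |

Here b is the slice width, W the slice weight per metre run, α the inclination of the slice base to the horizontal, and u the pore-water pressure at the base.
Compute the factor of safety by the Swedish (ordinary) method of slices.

Ordinary method of slices: FS = Σ[c'·Δl_i + (W_i cosα_i − u_i·Δl_i)·tanφ'] / Σ W_i sinα_i, with Δl_i = b_i / cosα_i.
Slice 1: Δl = 3.0/cos(-3.8°) = 3.007 m; N'_1 = 64·cos(-3.8°) − 8·3.007 = 39.8; c'Δl = 6.61; W sinα = -4.2
Slice 2: Δl = 2.9/cos7.3° = 2.924 m; N'_2 = 158·cos7.3° − 7·2.924 = 136.3; c'Δl = 6.43; W sinα = 20.1
Slice 3: Δl = 2.8/cos18.3° = 2.949 m; N'_3 = 210·cos18.3° − 24·2.949 = 128.6; c'Δl = 6.49; W sinα = 65.9
Slice 4: Δl = 2.5/cos29.1° = 2.861 m; N'_4 = 135·cos29.1° − 0·2.861 = 118.0; c'Δl = 6.29; W sinα = 65.7
Slice 5: Δl = 2.2/cos39.9° = 2.868 m; N'_5 = 46·cos39.9° − 11·2.868 = 3.7; c'Δl = 6.31; W sinα = 29.5
Σc'Δl = 32.1 kN/m; ΣN' = 426.4 kN/m; ΣW sinα = 176.9 kN/m
Resisting = 32.1 + 426.4·tan24.6° = 32.1 + 195.2 = 227.3 kN/m
FS = 227.3 / 176.9 = 1.285

FS = 1.28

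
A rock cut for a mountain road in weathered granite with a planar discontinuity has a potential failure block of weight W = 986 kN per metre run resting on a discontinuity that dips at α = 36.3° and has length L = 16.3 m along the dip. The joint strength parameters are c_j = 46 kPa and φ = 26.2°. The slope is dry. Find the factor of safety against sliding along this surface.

Resolving the block weight along and normal to the plane and applying the Mohr–Coulomb strength on the joint:
N' = W cosα = 986·cos36.3° = 794.6 kN/m
Driving force T = W sinα = 986·sin36.3° = 583.7 kN/m
Resisting force R = c_j·L + N'·tanφ = 46·16.3 + 794.6·tan26.2° = 749.8 + 391.0 = 1140.8 kN/m
FS = R / T = 1140.8 / 583.7 = 1.954

FS = 1.95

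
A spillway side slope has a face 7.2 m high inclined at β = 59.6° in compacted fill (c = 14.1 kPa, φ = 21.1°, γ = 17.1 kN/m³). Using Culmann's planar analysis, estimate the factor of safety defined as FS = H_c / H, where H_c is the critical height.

H_c = (4c/γ) · sinβ cosφ / [1 − cos(β − φ)]
    = (4·14.1/17.1) · sin59.6°·cos21.1° / [1 − cos38.5°]
    = 3.298 · 0.8047 / 0.2174 = 12.21 m
FS = H_c / H = 12.21 / 7.2 = 1.696

FS = 1.70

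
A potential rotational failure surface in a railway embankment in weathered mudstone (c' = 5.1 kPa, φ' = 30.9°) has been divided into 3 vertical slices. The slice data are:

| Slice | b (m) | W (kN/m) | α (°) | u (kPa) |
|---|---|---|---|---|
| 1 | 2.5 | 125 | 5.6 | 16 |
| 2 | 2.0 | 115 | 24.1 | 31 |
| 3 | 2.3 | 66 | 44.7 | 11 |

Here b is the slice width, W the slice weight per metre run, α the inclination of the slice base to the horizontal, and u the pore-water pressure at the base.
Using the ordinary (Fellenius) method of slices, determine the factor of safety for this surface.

Ordinary method of slices: FS = Σ[c'·Δl_i + (W_i cosα_i − u_i·Δl_i)·tanφ'] / Σ W_i sinα_i, with Δl_i = b_i / cosα_i.
Slice 1: Δl = 2.5/cos5.6° = 2.512 m; N'_1 = 125·cos5.6° − 16·2.512 = 84.2; c'Δl = 12.81; W sinα = 12.2
Slice 2: Δl = 2.0/cos24.1° = 2.191 m; N'_2 = 115·cos24.1° − 31·2.191 = 37.1; c'Δl = 11.17; W sinα = 47.0
Slice 3: Δl = 2.3/cos44.7° = 3.236 m; N'_3 = 66·cos44.7° − 11·3.236 = 11.3; c'Δl = 16.50; W sinα = 46.4
Σc'Δl = 40.5 kN/m; ΣN' = 132.6 kN/m; ΣW sinα = 105.6 kN/m
Resisting = 40.5 + 132.6·tan30.9° = 40.5 + 79.4 = 119.8 kN/m
FS = 119.8 / 105.6 = 1.135

FS = 1.14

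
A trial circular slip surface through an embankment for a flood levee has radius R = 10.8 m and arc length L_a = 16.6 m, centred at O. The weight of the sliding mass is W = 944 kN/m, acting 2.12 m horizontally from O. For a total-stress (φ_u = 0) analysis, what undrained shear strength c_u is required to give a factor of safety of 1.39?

FS = c_u·L_a·R / (W·d), so c_u = FS·W·d / (L_a·R).
c_u = 1.39·944·2.12 / (16.60·10.8) = 2781.8 / 179.28 = 15.52 kPa

c_u = 15.5 kPa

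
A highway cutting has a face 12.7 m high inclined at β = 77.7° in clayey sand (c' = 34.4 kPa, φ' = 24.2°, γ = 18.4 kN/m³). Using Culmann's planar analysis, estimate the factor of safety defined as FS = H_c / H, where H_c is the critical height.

H_c = (4c'/γ) · sinβ cosφ' / [1 − cos(β − φ')]
    = (4·34.4/18.4) · sin77.7°·cos24.2° / [1 − cos53.5°]
    = 7.478 · 0.8912 / 0.4052 = 16.45 m
FS = H_c / H = 16.45 / 12.7 = 1.295

FS = 1.30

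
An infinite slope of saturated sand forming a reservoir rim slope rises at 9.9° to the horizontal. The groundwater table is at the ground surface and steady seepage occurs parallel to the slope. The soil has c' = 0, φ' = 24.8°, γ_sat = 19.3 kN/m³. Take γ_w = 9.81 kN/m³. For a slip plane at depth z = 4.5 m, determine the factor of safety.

With seepage parallel to the slope and the water table at the surface, the effective normal stress on the slip plane uses the buoyant unit weight γ' = γ_sat − γ_w while the driving shear stress uses γ_sat:
FS = [c' + γ' z cos²β tanφ'] / [γ_sat z sinβ cosβ]
(For c' = 0 this reduces to FS = (γ'/γ_sat)·tanφ'/tanβ.)
γ' = 19.3 − 9.81 = 9.49 kN/m³
Numerator = 0.0 + 9.49·4.5·cos²9.9°·tan24.8° = 0.0 + 9.49·4.5·0.9704·0.4621 = 19.149 kPa
Denominator = 19.3·4.5·sin9.9°·cos9.9° = 19.3·4.5·0.1719·0.9851 = 14.710 kPa
FS = 19.149 / 14.710 = 1.302

FS = 1.30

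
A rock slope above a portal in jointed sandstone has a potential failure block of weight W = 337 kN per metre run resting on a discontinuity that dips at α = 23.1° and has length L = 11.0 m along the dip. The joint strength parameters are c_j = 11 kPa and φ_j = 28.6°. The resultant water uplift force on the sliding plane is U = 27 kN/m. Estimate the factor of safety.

FS = 2.08

Resolving the block weight along and normal to the plane and applying the Mohr–Coulomb strength on the joint:
N' = W cosα − U = 337·cos23.1° − 27 = 283.0 kN/m
Driving force T = W sinα = 337·sin23.1° = 132.2 kN/m
Resisting force R = c_j·L + N'·tanφ_j = 11·11.0 + 283.0·tan28.6° = 121.0 + 154.3 = 275.3 kN/m
FS = R / T = 275.3 / 132.2 = 2.082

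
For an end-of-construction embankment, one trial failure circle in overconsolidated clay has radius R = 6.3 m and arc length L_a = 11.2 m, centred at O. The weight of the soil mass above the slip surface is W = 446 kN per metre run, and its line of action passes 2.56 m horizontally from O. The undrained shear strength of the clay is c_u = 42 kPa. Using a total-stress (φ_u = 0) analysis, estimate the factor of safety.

Taking moments about the centre O, the resisting moment is provided by the undrained shear strength acting along the arc:
M_R = c_u·L_a·R = 42·11.20·6.3 = 2963.5 kN·m/m
M_D = W·d = 446·2.56 = 1141.8 kN·m/m
FS = M_R / M_D = 2963.5 / 1141.8 = 2.596

FS = 2.60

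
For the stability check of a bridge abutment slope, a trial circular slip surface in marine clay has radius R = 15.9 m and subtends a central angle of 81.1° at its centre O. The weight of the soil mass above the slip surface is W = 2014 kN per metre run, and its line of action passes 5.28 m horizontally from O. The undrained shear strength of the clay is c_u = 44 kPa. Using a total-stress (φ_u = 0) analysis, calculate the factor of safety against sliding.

FS = 1.48

Taking moments about the centre O, the resisting moment is provided by the undrained shear strength acting along the arc:
Arc length L_a = R·θ = 15.9·(81.1°·π/180) = 15.9·1.4155 = 22.51 m
M_R = c_u·L_a·R = 44·22.51·15.9 = 15745.1 kN·m/m
M_D = W·d = 2014·5.28 = 10633.9 kN·m/m
FS = M_R / M_D = 15745.1 / 10633.9 = 1.481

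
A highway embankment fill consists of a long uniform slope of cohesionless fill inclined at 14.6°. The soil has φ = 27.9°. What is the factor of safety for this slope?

FS = 2.03

For a dry cohesionless infinite slope the factor of safety is FS = tanφ / tanβ.
FS = tan27.9° / tan14.6° = 0.5295 / 0.2605 = 2.033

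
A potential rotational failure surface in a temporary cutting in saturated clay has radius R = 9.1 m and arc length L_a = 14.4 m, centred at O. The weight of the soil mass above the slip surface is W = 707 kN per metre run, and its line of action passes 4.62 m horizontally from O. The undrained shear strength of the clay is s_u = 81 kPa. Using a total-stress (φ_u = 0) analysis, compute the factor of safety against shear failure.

FS = 3.25

Taking moments about the centre O, the resisting moment is provided by the undrained shear strength acting along the arc:
M_R = s_u·L_a·R = 81·14.40·9.1 = 10614.2 kN·m/m
M_D = W·d = 707·4.62 = 3266.3 kN·m/m
FS = M_R / M_D = 10614.2 / 3266.3 = 3.250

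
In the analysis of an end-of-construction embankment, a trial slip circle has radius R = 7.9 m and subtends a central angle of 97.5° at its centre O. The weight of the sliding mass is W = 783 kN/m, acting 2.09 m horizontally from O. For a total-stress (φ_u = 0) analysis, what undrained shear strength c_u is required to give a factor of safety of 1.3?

FS = c_u·L_a·R / (W·d), so c_u = FS·W·d / (L_a·R).
Arc length L_a = R·θ = 7.9·(97.5°·π/180) = 7.9·1.7017 = 13.44 m
c_u = 1.3·783·2.09 / (13.44·7.9) = 2127.4 / 106.20 = 20.03 kPa

c_u = 20.0 kPa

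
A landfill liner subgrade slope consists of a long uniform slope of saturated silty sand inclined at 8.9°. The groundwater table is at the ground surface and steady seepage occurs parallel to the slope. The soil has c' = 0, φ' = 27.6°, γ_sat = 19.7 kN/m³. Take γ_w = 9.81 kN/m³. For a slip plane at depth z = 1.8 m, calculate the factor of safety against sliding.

FS = 1.68

With seepage parallel to the slope and the water table at the surface, the effective normal stress on the slip plane uses the buoyant unit weight γ' = γ_sat − γ_w while the driving shear stress uses γ_sat:
FS = [c' + γ' z cos²β tanφ'] / [γ_sat z sinβ cosβ]
(For c' = 0 this reduces to FS = (γ'/γ_sat)·tanφ'/tanβ.)
γ' = 19.7 − 9.81 = 9.89 kN/m³
Numerator = 0.0 + 9.89·1.8·cos²8.9°·tan27.6° = 0.0 + 9.89·1.8·0.9761·0.5228 = 9.084 kPa
Denominator = 19.7·1.8·sin8.9°·cos8.9° = 19.7·1.8·0.1547·0.9880 = 5.420 kPa
FS = 9.084 / 5.420 = 1.676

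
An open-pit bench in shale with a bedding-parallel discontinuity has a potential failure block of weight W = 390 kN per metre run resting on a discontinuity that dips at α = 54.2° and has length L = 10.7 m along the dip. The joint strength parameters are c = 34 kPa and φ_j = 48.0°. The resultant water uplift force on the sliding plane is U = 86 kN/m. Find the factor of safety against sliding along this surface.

FS = 1.65

Resolving the block weight along and normal to the plane and applying the Mohr–Coulomb strength on the joint:
N' = W cosα − U = 390·cos54.2° − 86 = 142.1 kN/m
Driving force T = W sinα = 390·sin54.2° = 316.3 kN/m
Resisting force R = c·L + N'·tanφ_j = 34·10.7 + 142.1·tan48.0° = 363.8 + 157.9 = 521.7 kN/m
FS = R / T = 521.7 / 316.3 = 1.649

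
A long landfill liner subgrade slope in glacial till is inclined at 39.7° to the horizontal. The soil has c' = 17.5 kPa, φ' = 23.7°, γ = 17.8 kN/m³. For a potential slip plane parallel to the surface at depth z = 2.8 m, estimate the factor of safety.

FS = 1.24

For an infinite slope with a slip plane parallel to the surface (no pore pressure): FS = [c' + γz cos²β tanφ'] / [γz sinβ cosβ].
γz = 17.8·2.8 = 49.84 kN/m²
Numerator = 17.5 + 49.84·cos²39.7°·tan23.7° = 17.5 + 49.84·0.5920·0.4390 = 30.451 kPa
Denominator = 49.84·sin39.7°·cos39.7° = 49.84·0.6388·0.7694 = 24.495 kPa
FS = 30.451 / 24.495 = 1.243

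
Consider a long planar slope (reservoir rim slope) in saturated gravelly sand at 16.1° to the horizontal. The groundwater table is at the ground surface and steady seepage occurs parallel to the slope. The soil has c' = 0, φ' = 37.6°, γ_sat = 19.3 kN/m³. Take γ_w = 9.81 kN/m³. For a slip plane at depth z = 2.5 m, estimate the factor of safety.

With seepage parallel to the slope and the water table at the surface, the effective normal stress on the slip plane uses the buoyant unit weight γ' = γ_sat − γ_w while the driving shear stress uses γ_sat:
FS = [c' + γ' z cos²β tanφ'] / [γ_sat z sinβ cosβ]
(For c' = 0 this reduces to FS = (γ'/γ_sat)·tanφ'/tanβ.)
γ' = 19.3 − 9.81 = 9.49 kN/m³
Numerator = 0.0 + 9.49·2.5·cos²16.1°·tan37.6° = 0.0 + 9.49·2.5·0.9231·0.7701 = 16.866 kPa
Denominator = 19.3·2.5·sin16.1°·cos16.1° = 19.3·2.5·0.2773·0.9608 = 12.856 kPa
FS = 16.866 / 12.856 = 1.312

FS = 1.31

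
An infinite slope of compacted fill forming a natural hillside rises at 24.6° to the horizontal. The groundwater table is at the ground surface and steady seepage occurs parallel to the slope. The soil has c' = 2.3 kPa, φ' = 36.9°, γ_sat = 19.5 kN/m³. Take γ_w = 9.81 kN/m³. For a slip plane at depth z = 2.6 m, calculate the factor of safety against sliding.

With seepage parallel to the slope and the water table at the surface, the effective normal stress on the slip plane uses the buoyant unit weight γ' = γ_sat − γ_w while the driving shear stress uses γ_sat:
FS = [c' + γ' z cos²β tanφ'] / [γ_sat z sinβ cosβ]
γ' = 19.5 − 9.81 = 9.69 kN/m³
Numerator = 2.3 + 9.69·2.6·cos²24.6°·tan36.9° = 2.3 + 9.69·2.6·0.8267·0.7508 = 17.938 kPa
Denominator = 19.5·2.6·sin24.6°·cos24.6° = 19.5·2.6·0.4163·0.9092 = 19.190 kPa
FS = 17.938 / 19.190 = 0.935

FS = 0.93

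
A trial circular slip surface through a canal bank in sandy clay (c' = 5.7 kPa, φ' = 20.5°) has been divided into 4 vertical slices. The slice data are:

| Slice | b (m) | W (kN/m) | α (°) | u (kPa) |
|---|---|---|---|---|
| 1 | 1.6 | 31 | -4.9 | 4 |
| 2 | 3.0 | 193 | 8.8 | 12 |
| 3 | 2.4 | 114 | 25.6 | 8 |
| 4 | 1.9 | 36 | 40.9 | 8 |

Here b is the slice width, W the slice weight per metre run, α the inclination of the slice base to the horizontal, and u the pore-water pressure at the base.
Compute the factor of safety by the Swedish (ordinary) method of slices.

FS = 1.56

Ordinary method of slices: FS = Σ[c'·Δl_i + (W_i cosα_i − u_i·Δl_i)·tanφ'] / Σ W_i sinα_i, with Δl_i = b_i / cosα_i.
Slice 1: Δl = 1.6/cos(-4.9°) = 1.606 m; N'_1 = 31·cos(-4.9°) − 4·1.606 = 24.5; c'Δl = 9.15; W sinα = -2.6
Slice 2: Δl = 3.0/cos8.8° = 3.036 m; N'_2 = 193·cos8.8° − 12·3.036 = 154.3; c'Δl = 17.30; W sinα = 29.5
Slice 3: Δl = 2.4/cos25.6° = 2.661 m; N'_3 = 114·cos25.6° − 8·2.661 = 81.5; c'Δl = 15.17; W sinα = 49.3
Slice 4: Δl = 1.9/cos40.9° = 2.514 m; N'_4 = 36·cos40.9° − 8·2.514 = 7.1; c'Δl = 14.33; W sinα = 23.6
Σc'Δl = 56.0 kN/m; ΣN' = 267.4 kN/m; ΣW sinα = 99.7 kN/m
Resisting = 56.0 + 267.4·tan20.5° = 56.0 + 100.0 = 155.9 kN/m
FS = 155.9 / 99.7 = 1.564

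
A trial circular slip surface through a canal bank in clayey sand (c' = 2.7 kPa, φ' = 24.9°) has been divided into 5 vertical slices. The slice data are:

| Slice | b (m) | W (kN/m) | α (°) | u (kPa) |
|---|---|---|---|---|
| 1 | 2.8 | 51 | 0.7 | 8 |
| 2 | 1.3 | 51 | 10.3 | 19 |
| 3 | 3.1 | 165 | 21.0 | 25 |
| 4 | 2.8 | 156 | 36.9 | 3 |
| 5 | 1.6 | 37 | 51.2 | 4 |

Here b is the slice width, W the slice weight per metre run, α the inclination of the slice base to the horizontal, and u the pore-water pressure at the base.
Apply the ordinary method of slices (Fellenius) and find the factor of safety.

FS = 0.80

Ordinary method of slices: FS = Σ[c'·Δl_i + (W_i cosα_i − u_i·Δl_i)·tanφ'] / Σ W_i sinα_i, with Δl_i = b_i / cosα_i.
Slice 1: Δl = 2.8/cos0.7° = 2.800 m; N'_1 = 51·cos0.7° − 8·2.800 = 28.6; c'Δl = 7.56; W sinα = 0.6
Slice 2: Δl = 1.3/cos10.3° = 1.321 m; N'_2 = 51·cos10.3° − 19·1.321 = 25.1; c'Δl = 3.57; W sinα = 9.1
Slice 3: Δl = 3.1/cos21.0° = 3.321 m; N'_3 = 165·cos21.0° − 25·3.321 = 71.0; c'Δl = 8.97; W sinα = 59.1
Slice 4: Δl = 2.8/cos36.9° = 3.501 m; N'_4 = 156·cos36.9° − 3·3.501 = 114.2; c'Δl = 9.45; W sinα = 93.7
Slice 5: Δl = 1.6/cos51.2° = 2.553 m; N'_5 = 37·cos51.2° − 4·2.553 = 13.0; c'Δl = 6.89; W sinα = 28.8
Σc'Δl = 36.4 kN/m; ΣN' = 251.9 kN/m; ΣW sinα = 191.4 kN/m
Resisting = 36.4 + 251.9·tan24.9° = 36.4 + 116.9 = 153.4 kN/m
FS = 153.4 / 191.4 = 0.801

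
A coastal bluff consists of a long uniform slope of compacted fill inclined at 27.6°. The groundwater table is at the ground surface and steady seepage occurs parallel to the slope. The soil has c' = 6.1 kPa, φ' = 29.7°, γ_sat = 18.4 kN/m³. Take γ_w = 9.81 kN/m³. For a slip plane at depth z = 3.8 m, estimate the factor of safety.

FS = 0.72

With seepage parallel to the slope and the water table at the surface, the effective normal stress on the slip plane uses the buoyant unit weight γ' = γ_sat − γ_w while the driving shear stress uses γ_sat:
FS = [c' + γ' z cos²β tanφ'] / [γ_sat z sinβ cosβ]
γ' = 18.4 − 9.81 = 8.59 kN/m³
Numerator = 6.1 + 8.59·3.8·cos²27.6°·tan29.7° = 6.1 + 8.59·3.8·0.7854·0.5704 = 20.722 kPa
Denominator = 18.4·3.8·sin27.6°·cos27.6° = 18.4·3.8·0.4633·0.8862 = 28.707 kPa
FS = 20.722 / 28.707 = 0.722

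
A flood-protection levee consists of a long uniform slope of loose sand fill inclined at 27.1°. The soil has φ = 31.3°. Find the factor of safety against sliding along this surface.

FS = 1.19

For a dry cohesionless infinite slope the factor of safety is FS = tanφ / tanβ.
FS = tan31.3° / tan27.1° = 0.6080 / 0.5117 = 1.188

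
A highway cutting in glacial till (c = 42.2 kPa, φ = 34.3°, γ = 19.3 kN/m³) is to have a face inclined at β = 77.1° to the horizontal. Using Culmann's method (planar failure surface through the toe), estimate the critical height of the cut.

H_c = 26.45 m

Culmann's analysis gives the critical failure plane at α_cr = (β + φ)/2 = (77.1 + 34.3)/2 = 55.7°, and the critical height
H_c = (4c/γ) · sinβ cosφ / [1 − cos(β − φ)]
    = (4·42.2/19.3) · sin77.1°·cos34.3° / [1 − cos(42.8°)]
    = 8.746 · 0.9748·0.8261 / [1 − 0.7337]
    = 8.746 · 0.8052 / 0.2663
    = 26.45 m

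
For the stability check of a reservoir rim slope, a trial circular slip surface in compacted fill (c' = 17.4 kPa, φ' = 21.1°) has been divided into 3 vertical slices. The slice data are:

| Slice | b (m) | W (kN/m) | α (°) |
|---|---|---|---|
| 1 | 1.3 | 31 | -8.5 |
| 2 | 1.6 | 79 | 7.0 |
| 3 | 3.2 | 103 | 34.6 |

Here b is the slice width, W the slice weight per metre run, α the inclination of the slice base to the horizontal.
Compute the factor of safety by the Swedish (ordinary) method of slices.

FS = 3.04

Ordinary method of slices: FS = Σ[c'·Δl_i + (W_i cosα_i)·tanφ'] / Σ W_i sinα_i, with Δl_i = b_i / cosα_i.
Slice 1: Δl = 1.3/cos(-8.5°) = 1.314 m; N'_1 = 31·cos(-8.5°) = 30.7; c'Δl = 22.87; W sinα = -4.6
Slice 2: Δl = 1.6/cos7.0° = 1.612 m; N'_2 = 79·cos7.0° = 78.4; c'Δl = 28.05; W sinα = 9.6
Slice 3: Δl = 3.2/cos34.6° = 3.888 m; N'_3 = 103·cos34.6° = 84.8; c'Δl = 67.64; W sinα = 58.5
Σc'Δl = 118.6 kN/m; ΣN' = 193.9 kN/m; ΣW sinα = 63.5 kN/m
Resisting = 118.6 + 193.9·tan21.1° = 118.6 + 74.8 = 193.4 kN/m
FS = 193.4 / 63.5 = 3.044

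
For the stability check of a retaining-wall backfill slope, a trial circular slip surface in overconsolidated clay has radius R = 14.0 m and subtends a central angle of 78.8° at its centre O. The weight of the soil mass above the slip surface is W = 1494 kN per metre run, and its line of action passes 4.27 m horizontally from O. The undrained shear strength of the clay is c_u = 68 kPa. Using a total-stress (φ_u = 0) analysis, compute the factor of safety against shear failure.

Taking moments about the centre O, the resisting moment is provided by the undrained shear strength acting along the arc:
Arc length L_a = R·θ = 14.0·(78.8°·π/180) = 14.0·1.3753 = 19.25 m
M_R = c_u·L_a·R = 68·19.25·14.0 = 18330.3 kN·m/m
M_D = W·d = 1494·4.27 = 6379.4 kN·m/m
FS = M_R / M_D = 18330.3 / 6379.4 = 2.873

FS = 2.87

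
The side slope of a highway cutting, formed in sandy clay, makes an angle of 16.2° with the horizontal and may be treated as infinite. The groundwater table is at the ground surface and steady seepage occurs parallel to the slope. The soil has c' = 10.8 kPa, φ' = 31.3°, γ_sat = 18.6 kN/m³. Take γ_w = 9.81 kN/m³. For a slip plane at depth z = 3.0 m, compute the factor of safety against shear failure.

With seepage parallel to the slope and the water table at the surface, the effective normal stress on the slip plane uses the buoyant unit weight γ' = γ_sat − γ_w while the driving shear stress uses γ_sat:
FS = [c' + γ' z cos²β tanφ'] / [γ_sat z sinβ cosβ]
γ' = 18.6 − 9.81 = 8.79 kN/m³
Numerator = 10.8 + 8.79·3.0·cos²16.2°·tan31.3° = 10.8 + 8.79·3.0·0.9222·0.6080 = 25.585 kPa
Denominator = 18.6·3.0·sin16.2°·cos16.2° = 18.6·3.0·0.2790·0.9603 = 14.950 kPa
FS = 25.585 / 14.950 = 1.711

FS = 1.71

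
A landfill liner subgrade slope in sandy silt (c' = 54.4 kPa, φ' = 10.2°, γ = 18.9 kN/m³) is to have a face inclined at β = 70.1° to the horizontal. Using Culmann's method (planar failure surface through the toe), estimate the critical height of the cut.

H_c = 21.37 m

Culmann's analysis gives the critical failure plane at α_cr = (β + φ')/2 = (70.1 + 10.2)/2 = 40.1°, and the critical height
H_c = (4c'/γ) · sinβ cosφ' / [1 − cos(β − φ')]
    = (4·54.4/18.9) · sin70.1°·cos10.2° / [1 − cos(59.9°)]
    = 11.513 · 0.9403·0.9842 / [1 − 0.5015]
    = 11.513 · 0.9254 / 0.4985
    = 21.37 m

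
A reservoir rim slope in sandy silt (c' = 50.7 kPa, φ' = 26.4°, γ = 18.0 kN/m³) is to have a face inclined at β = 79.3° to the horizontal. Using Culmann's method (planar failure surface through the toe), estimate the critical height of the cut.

Culmann's analysis gives the critical failure plane at α_cr = (β + φ')/2 = (79.3 + 26.4)/2 = 52.8°, and the critical height
H_c = (4c'/γ) · sinβ cosφ' / [1 − cos(β − φ')]
    = (4·50.7/18.0) · sin79.3°·cos26.4° / [1 − cos(52.9°)]
    = 11.267 · 0.9826·0.8957 / [1 − 0.6032]
    = 11.267 · 0.8801 / 0.3968
    = 24.99 m

H_c = 24.99 m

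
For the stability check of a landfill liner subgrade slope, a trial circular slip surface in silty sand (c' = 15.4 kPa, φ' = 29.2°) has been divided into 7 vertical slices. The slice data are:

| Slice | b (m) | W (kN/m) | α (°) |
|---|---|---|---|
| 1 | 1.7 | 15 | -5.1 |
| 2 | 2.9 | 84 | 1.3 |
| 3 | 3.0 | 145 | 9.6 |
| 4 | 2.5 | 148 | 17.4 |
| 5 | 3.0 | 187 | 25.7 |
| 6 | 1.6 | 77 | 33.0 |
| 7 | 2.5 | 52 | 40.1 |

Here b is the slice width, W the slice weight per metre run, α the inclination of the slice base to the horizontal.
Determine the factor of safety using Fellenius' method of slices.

FS = 2.91

Ordinary method of slices: FS = Σ[c'·Δl_i + (W_i cosα_i)·tanφ'] / Σ W_i sinα_i, with Δl_i = b_i / cosα_i.
Slice 1: Δl = 1.7/cos(-5.1°) = 1.707 m; N'_1 = 15·cos(-5.1°) = 14.9; c'Δl = 26.28; W sinα = -1.3
Slice 2: Δl = 2.9/cos1.3° = 2.901 m; N'_2 = 84·cos1.3° = 84.0; c'Δl = 44.67; W sinα = 1.9
Slice 3: Δl = 3.0/cos9.6° = 3.043 m; N'_3 = 145·cos9.6° = 143.0; c'Δl = 46.86; W sinα = 24.2
Slice 4: Δl = 2.5/cos17.4° = 2.620 m; N'_4 = 148·cos17.4° = 141.2; c'Δl = 40.35; W sinα = 44.3
Slice 5: Δl = 3.0/cos25.7° = 3.329 m; N'_5 = 187·cos25.7° = 168.5; c'Δl = 51.27; W sinα = 81.1
Slice 6: Δl = 1.6/cos33.0° = 1.908 m; N'_6 = 77·cos33.0° = 64.6; c'Δl = 29.38; W sinα = 41.9
Slice 7: Δl = 2.5/cos40.1° = 3.268 m; N'_7 = 52·cos40.1° = 39.8; c'Δl = 50.33; W sinα = 33.5
Σc'Δl = 289.1 kN/m; ΣN' = 656.0 kN/m; ΣW sinα = 225.5 kN/m
Resisting = 289.1 + 656.0·tan29.2° = 289.1 + 366.6 = 655.8 kN/m
FS = 655.8 / 225.5 = 2.908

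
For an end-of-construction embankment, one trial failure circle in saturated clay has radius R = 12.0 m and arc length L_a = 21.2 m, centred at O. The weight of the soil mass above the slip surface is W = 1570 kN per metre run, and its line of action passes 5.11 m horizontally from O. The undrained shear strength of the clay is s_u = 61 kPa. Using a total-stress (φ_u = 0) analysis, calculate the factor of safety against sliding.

FS = 1.93

Taking moments about the centre O, the resisting moment is provided by the undrained shear strength acting along the arc:
M_R = s_u·L_a·R = 61·21.20·12.0 = 15518.4 kN·m/m
M_D = W·d = 1570·5.11 = 8022.7 kN·m/m
FS = M_R / M_D = 15518.4 / 8022.7 = 1.934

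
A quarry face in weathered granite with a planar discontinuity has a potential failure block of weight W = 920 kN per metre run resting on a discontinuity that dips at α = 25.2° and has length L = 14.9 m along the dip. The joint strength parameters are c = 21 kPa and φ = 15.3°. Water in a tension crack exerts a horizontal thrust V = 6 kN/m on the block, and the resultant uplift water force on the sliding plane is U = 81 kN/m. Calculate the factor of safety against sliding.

Resolving the block weight along and normal to the plane and applying the Mohr–Coulomb strength on the joint:
N' = W cosα − U − V sinα = 920·cos25.2° − 81 − 6·sin25.2° = 748.9 kN/m
Driving force T = W sinα + V cosα = 920·sin25.2° + 6·cos25.2° = 397.1 kN/m
Resisting force R = c·L + N'·tanφ = 21·14.9 + 748.9·tan15.3° = 312.9 + 204.9 = 517.8 kN/m
FS = R / T = 517.8 / 397.1 = 1.304

FS = 1.30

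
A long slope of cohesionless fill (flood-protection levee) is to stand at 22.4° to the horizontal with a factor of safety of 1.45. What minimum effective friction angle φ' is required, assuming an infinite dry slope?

φ' = 30.9°

FS = tanφ'/tanβ ⇒ tanφ' = FS · tanβ = 1.45 · tan22.4° = 0.5976
φ' = arctan(0.5976) = 30.86°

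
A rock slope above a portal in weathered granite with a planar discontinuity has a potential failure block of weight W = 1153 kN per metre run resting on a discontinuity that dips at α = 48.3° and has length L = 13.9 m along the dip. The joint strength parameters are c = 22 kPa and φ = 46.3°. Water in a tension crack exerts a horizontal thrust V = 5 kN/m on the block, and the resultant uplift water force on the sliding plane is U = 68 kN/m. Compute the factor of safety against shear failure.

FS = 1.20

Resolving the block weight along and normal to the plane and applying the Mohr–Coulomb strength on the joint:
N' = W cosα − U − V sinα = 1153·cos48.3° − 68 − 5·sin48.3° = 695.3 kN/m
Driving force T = W sinα + V cosα = 1153·sin48.3° + 5·cos48.3° = 864.2 kN/m
Resisting force R = c·L + N'·tanφ = 22·13.9 + 695.3·tan46.3° = 305.8 + 727.6 = 1033.4 kN/m
FS = R / T = 1033.4 / 864.2 = 1.196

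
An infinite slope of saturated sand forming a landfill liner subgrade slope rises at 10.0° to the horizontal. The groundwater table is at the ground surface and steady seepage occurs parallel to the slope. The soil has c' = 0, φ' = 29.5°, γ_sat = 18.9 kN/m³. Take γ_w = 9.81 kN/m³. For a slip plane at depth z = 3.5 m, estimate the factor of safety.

FS = 1.54

With seepage parallel to the slope and the water table at the surface, the effective normal stress on the slip plane uses the buoyant unit weight γ' = γ_sat − γ_w while the driving shear stress uses γ_sat:
FS = [c' + γ' z cos²β tanφ'] / [γ_sat z sinβ cosβ]
(For c' = 0 this reduces to FS = (γ'/γ_sat)·tanφ'/tanβ.)
γ' = 18.9 − 9.81 = 9.09 kN/m³
Numerator = 0.0 + 9.09·3.5·cos²10.0°·tan29.5° = 0.0 + 9.09·3.5·0.9698·0.5658 = 17.457 kPa
Denominator = 18.9·3.5·sin10.0°·cos10.0° = 18.9·3.5·0.1736·0.9848 = 11.312 kPa
FS = 17.457 / 11.312 = 1.543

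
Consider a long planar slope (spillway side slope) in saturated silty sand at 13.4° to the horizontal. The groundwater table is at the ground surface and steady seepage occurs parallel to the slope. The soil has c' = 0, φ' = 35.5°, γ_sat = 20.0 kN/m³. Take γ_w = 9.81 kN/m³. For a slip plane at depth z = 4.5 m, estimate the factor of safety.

With seepage parallel to the slope and the water table at the surface, the effective normal stress on the slip plane uses the buoyant unit weight γ' = γ_sat − γ_w while the driving shear stress uses γ_sat:
FS = [c' + γ' z cos²β tanφ'] / [γ_sat z sinβ cosβ]
(For c' = 0 this reduces to FS = (γ'/γ_sat)·tanφ'/tanβ.)
γ' = 20.0 − 9.81 = 10.19 kN/m³
Numerator = 0.0 + 10.19·4.5·cos²13.4°·tan35.5° = 0.0 + 10.19·4.5·0.9463·0.7133 = 30.951 kPa
Denominator = 20.0·4.5·sin13.4°·cos13.4° = 20.0·4.5·0.2317·0.9728 = 20.289 kPa
FS = 30.951 / 20.289 = 1.525

FS = 1.53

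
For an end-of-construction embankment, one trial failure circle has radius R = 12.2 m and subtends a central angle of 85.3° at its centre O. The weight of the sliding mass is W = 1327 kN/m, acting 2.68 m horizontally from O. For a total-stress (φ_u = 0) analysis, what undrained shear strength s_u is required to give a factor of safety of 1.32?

s_u = 21.2 kPa

FS = s_u·L_a·R / (W·d), so s_u = FS·W·d / (L_a·R).
Arc length L_a = R·θ = 12.2·(85.3°·π/180) = 12.2·1.4888 = 18.16 m
s_u = 1.32·1327·2.68 / (18.16·12.2) = 4694.4 / 221.59 = 21.19 kPa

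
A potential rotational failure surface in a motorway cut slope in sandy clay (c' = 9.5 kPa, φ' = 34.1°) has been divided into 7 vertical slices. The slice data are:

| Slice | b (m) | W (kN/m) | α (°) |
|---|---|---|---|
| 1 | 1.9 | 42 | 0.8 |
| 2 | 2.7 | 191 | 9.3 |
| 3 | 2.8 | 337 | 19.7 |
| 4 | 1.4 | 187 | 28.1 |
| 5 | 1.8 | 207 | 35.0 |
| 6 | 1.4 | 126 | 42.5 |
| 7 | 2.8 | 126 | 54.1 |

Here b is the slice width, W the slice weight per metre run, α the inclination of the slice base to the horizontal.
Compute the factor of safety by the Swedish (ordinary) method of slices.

FS = 1.64

Ordinary method of slices: FS = Σ[c'·Δl_i + (W_i cosα_i)·tanφ'] / Σ W_i sinα_i, with Δl_i = b_i / cosα_i.
Slice 1: Δl = 1.9/cos0.8° = 1.900 m; N'_1 = 42·cos0.8° = 42.0; c'Δl = 18.05; W sinα = 0.6
Slice 2: Δl = 2.7/cos9.3° = 2.736 m; N'_2 = 191·cos9.3° = 188.5; c'Δl = 25.99; W sinα = 30.9
Slice 3: Δl = 2.8/cos19.7° = 2.974 m; N'_3 = 337·cos19.7° = 317.3; c'Δl = 28.25; W sinα = 113.6
Slice 4: Δl = 1.4/cos28.1° = 1.587 m; N'_4 = 187·cos28.1° = 165.0; c'Δl = 15.08; W sinα = 88.1
Slice 5: Δl = 1.8/cos35.0° = 2.197 m; N'_5 = 207·cos35.0° = 169.6; c'Δl = 20.88; W sinα = 118.7
Slice 6: Δl = 1.4/cos42.5° = 1.899 m; N'_6 = 126·cos42.5° = 92.9; c'Δl = 18.04; W sinα = 85.1
Slice 7: Δl = 2.8/cos54.1° = 4.775 m; N'_7 = 126·cos54.1° = 73.9; c'Δl = 45.36; W sinα = 102.1
Σc'Δl = 171.7 kN/m; ΣN' = 1049.1 kN/m; ΣW sinα = 539.1 kN/m
Resisting = 171.7 + 1049.1·tan34.1° = 171.7 + 710.3 = 881.9 kN/m
FS = 881.9 / 539.1 = 1.636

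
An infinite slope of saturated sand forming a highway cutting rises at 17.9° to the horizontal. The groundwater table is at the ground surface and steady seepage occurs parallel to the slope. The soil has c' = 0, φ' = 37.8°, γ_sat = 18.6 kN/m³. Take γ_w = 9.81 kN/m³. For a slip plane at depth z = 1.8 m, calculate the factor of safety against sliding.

FS = 1.13

With seepage parallel to the slope and the water table at the surface, the effective normal stress on the slip plane uses the buoyant unit weight γ' = γ_sat − γ_w while the driving shear stress uses γ_sat:
FS = [c' + γ' z cos²β tanφ'] / [γ_sat z sinβ cosβ]
(For c' = 0 this reduces to FS = (γ'/γ_sat)·tanφ'/tanβ.)
γ' = 18.6 − 9.81 = 8.79 kN/m³
Numerator = 0.0 + 8.79·1.8·cos²17.9°·tan37.8° = 0.0 + 8.79·1.8·0.9055·0.7757 = 11.113 kPa
Denominator = 18.6·1.8·sin17.9°·cos17.9° = 18.6·1.8·0.3074·0.9516 = 9.792 kPa
FS = 11.113 / 9.792 = 1.135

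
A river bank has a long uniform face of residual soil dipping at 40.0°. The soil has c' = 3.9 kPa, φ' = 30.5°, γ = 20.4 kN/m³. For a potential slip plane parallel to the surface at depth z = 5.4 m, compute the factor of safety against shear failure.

For an infinite slope with a slip plane parallel to the surface (no pore pressure): FS = [c' + γz cos²β tanφ'] / [γz sinβ cosβ].
γz = 20.4·5.4 = 110.16 kN/m²
Numerator = 3.9 + 110.16·cos²40.0°·tan30.5° = 3.9 + 110.16·0.5868·0.5890 = 41.979 kPa
Denominator = 110.16·sin40.0°·cos40.0° = 110.16·0.6428·0.7660 = 54.243 kPa
FS = 41.979 / 54.243 = 0.774

FS = 0.77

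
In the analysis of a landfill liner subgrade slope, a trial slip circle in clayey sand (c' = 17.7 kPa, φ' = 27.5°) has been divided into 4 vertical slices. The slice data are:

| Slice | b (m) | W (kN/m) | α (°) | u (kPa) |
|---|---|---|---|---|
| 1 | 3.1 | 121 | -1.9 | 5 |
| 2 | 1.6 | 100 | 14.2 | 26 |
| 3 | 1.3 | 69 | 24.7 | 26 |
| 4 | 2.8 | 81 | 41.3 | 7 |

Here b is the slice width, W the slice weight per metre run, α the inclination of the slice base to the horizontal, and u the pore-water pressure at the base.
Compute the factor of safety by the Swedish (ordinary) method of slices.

FS = 2.82

Ordinary method of slices: FS = Σ[c'·Δl_i + (W_i cosα_i − u_i·Δl_i)·tanφ'] / Σ W_i sinα_i, with Δl_i = b_i / cosα_i.
Slice 1: Δl = 3.1/cos(-1.9°) = 3.102 m; N'_1 = 121·cos(-1.9°) − 5·3.102 = 105.4; c'Δl = 54.90; W sinα = -4.0
Slice 2: Δl = 1.6/cos14.2° = 1.650 m; N'_2 = 100·cos14.2° − 26·1.650 = 54.0; c'Δl = 29.21; W sinα = 24.5
Slice 3: Δl = 1.3/cos24.7° = 1.431 m; N'_3 = 69·cos24.7° − 26·1.431 = 25.5; c'Δl = 25.33; W sinα = 28.8
Slice 4: Δl = 2.8/cos41.3° = 3.727 m; N'_4 = 81·cos41.3° − 7·3.727 = 34.8; c'Δl = 65.97; W sinα = 53.5
Σc'Δl = 175.4 kN/m; ΣN' = 219.7 kN/m; ΣW sinα = 102.8 kN/m
Resisting = 175.4 + 219.7·tan27.5° = 175.4 + 114.4 = 289.8 kN/m
FS = 289.8 / 102.8 = 2.819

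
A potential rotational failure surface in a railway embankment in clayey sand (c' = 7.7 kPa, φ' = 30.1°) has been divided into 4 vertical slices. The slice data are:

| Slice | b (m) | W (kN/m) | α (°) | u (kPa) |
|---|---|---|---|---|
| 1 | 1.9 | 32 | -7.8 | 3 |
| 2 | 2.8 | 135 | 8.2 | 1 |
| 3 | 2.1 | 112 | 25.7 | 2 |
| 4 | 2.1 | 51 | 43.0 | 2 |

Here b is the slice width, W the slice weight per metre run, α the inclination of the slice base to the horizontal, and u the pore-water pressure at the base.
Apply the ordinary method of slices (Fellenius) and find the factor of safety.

Ordinary method of slices: FS = Σ[c'·Δl_i + (W_i cosα_i − u_i·Δl_i)·tanφ'] / Σ W_i sinα_i, with Δl_i = b_i / cosα_i.
Slice 1: Δl = 1.9/cos(-7.8°) = 1.918 m; N'_1 = 32·cos(-7.8°) − 3·1.918 = 26.0; c'Δl = 14.77; W sinα = -4.3
Slice 2: Δl = 2.8/cos8.2° = 2.829 m; N'_2 = 135·cos8.2° − 1·2.829 = 130.8; c'Δl = 21.78; W sinα = 19.3
Slice 3: Δl = 2.1/cos25.7° = 2.331 m; N'_3 = 112·cos25.7° − 2·2.331 = 96.3; c'Δl = 17.95; W sinα = 48.6
Slice 4: Δl = 2.1/cos43.0° = 2.871 m; N'_4 = 51·cos43.0° − 2·2.871 = 31.6; c'Δl = 22.11; W sinα = 34.8
Σc'Δl = 76.6 kN/m; ΣN' = 284.6 kN/m; ΣW sinα = 98.3 kN/m
Resisting = 76.6 + 284.6·tan30.1° = 76.6 + 165.0 = 241.6 kN/m
FS = 241.6 / 98.3 = 2.458

FS = 2.46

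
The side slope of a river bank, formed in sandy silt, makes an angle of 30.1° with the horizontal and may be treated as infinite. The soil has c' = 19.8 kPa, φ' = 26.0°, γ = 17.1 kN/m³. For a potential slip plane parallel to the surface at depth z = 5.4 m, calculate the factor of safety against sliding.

FS = 1.34

For an infinite slope with a slip plane parallel to the surface (no pore pressure): FS = [c' + γz cos²β tanφ'] / [γz sinβ cosβ].
γz = 17.1·5.4 = 92.34 kN/m²
Numerator = 19.8 + 92.34·cos²30.1°·tan26.0° = 19.8 + 92.34·0.7485·0.4877 = 53.510 kPa
Denominator = 92.34·sin30.1°·cos30.1° = 92.34·0.5015·0.8652 = 40.065 kPa
FS = 53.510 / 40.065 = 1.336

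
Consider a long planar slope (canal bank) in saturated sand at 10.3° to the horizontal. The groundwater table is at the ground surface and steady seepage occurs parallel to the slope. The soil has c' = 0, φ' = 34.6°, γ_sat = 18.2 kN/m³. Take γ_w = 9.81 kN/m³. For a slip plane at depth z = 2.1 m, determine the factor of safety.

FS = 1.75

With seepage parallel to the slope and the water table at the surface, the effective normal stress on the slip plane uses the buoyant unit weight γ' = γ_sat − γ_w while the driving shear stress uses γ_sat:
FS = [c' + γ' z cos²β tanφ'] / [γ_sat z sinβ cosβ]
(For c' = 0 this reduces to FS = (γ'/γ_sat)·tanφ'/tanβ.)
γ' = 18.2 − 9.81 = 8.39 kN/m³
Numerator = 0.0 + 8.39·2.1·cos²10.3°·tan34.6° = 0.0 + 8.39·2.1·0.9680·0.6899 = 11.766 kPa
Denominator = 18.2·2.1·sin10.3°·cos10.3° = 18.2·2.1·0.1788·0.9839 = 6.724 kPa
FS = 11.766 / 6.724 = 1.750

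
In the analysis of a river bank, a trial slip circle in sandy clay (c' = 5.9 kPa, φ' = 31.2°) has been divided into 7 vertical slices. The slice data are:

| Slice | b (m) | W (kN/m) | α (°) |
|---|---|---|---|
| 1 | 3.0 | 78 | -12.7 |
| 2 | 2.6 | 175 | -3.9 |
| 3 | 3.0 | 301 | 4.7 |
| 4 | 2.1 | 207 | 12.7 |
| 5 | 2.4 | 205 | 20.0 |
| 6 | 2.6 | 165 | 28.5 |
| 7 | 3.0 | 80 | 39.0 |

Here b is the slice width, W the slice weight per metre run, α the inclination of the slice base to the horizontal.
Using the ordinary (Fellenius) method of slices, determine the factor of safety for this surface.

Ordinary method of slices: FS = Σ[c'·Δl_i + (W_i cosα_i)·tanφ'] / Σ W_i sinα_i, with Δl_i = b_i / cosα_i.
Slice 1: Δl = 3.0/cos(-12.7°) = 3.075 m; N'_1 = 78·cos(-12.7°) = 76.1; c'Δl = 18.14; W sinα = -17.1
Slice 2: Δl = 2.6/cos(-3.9°) = 2.606 m; N'_2 = 175·cos(-3.9°) = 174.6; c'Δl = 15.38; W sinα = -11.9
Slice 3: Δl = 3.0/cos4.7° = 3.010 m; N'_3 = 301·cos4.7° = 300.0; c'Δl = 17.76; W sinα = 24.7
Slice 4: Δl = 2.1/cos12.7° = 2.153 m; N'_4 = 207·cos12.7° = 201.9; c'Δl = 12.70; W sinα = 45.5
Slice 5: Δl = 2.4/cos20.0° = 2.554 m; N'_5 = 205·cos20.0° = 192.6; c'Δl = 15.07; W sinα = 70.1
Slice 6: Δl = 2.6/cos28.5° = 2.959 m; N'_6 = 165·cos28.5° = 145.0; c'Δl = 17.46; W sinα = 78.7
Slice 7: Δl = 3.0/cos39.0° = 3.860 m; N'_7 = 80·cos39.0° = 62.2; c'Δl = 22.78; W sinα = 50.3
Σc'Δl = 119.3 kN/m; ΣN' = 1152.4 kN/m; ΣW sinα = 240.3 kN/m
Resisting = 119.3 + 1152.4·tan31.2° = 119.3 + 697.9 = 817.2 kN/m
FS = 817.2 / 240.3 = 3.401

FS = 3.40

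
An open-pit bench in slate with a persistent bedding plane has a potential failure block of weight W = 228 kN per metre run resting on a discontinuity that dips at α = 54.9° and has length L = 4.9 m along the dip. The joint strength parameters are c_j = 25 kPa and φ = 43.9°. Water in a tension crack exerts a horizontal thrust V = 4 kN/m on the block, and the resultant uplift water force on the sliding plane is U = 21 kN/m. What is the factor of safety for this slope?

Resolving the block weight along and normal to the plane and applying the Mohr–Coulomb strength on the joint:
N' = W cosα − U − V sinα = 228·cos54.9° − 21 − 4·sin54.9° = 106.8 kN/m
Driving force T = W sinα + V cosα = 228·sin54.9° + 4·cos54.9° = 188.8 kN/m
Resisting force R = c_j·L + N'·tanφ = 25·4.9 + 106.8·tan43.9° = 122.5 + 102.8 = 225.3 kN/m
FS = R / T = 225.3 / 188.8 = 1.193

FS = 1.19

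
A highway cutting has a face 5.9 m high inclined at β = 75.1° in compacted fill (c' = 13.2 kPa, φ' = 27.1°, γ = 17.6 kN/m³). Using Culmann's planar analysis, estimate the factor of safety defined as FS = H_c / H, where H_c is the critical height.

FS = 1.32

H_c = (4c'/γ) · sinβ cosφ' / [1 − cos(β − φ')]
    = (4·13.2/17.6) · sin75.1°·cos27.1° / [1 − cos48.0°]
    = 3.000 · 0.8603 / 0.3309 = 7.80 m
FS = H_c / H = 7.80 / 5.9 = 1.322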